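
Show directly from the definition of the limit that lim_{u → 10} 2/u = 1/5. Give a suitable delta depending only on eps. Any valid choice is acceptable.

Suppose eps > 0. We seek delta > 0 such that 0 < |u − 10| < delta implies |2/u − (1/5)| < eps.
|2/u − (1/5)| = 2·|10 − u|/(10·|u|) = 2|u − 10|/(10|u|).
Require delta ≤ 5 so that |u| > 10 − 5 = 5, hence 10|u| > 50.
Then |2/u − (1/5)| < 2|u − 10|/50, which is < eps when |u − 10| < 25eps.
Take delta = min(5, 25eps). Then 0 < |u − 10| < delta gives both |u − 10| < 5 and |u − 10| < 25eps, so |2/u − (1/5)| < eps.

delta = min(5, 25eps)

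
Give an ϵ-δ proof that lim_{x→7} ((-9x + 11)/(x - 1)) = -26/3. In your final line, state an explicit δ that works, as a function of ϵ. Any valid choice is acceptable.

Let ϵ > 0. We want δ > 0 with 0 < |x − 7| < δ ⇒ |(-9x + 11)/(x - 1) + 26/3| < ϵ.
Combining over a common denominator, (-9x + 11)/(x - 1) + 26/3 = [(-9x + 11)·6 − (-52)·(x - 1)] / [6·(x - 1)] = -2(x − 7) / (6(x - 1)).
So |(-9x + 11)/(x - 1) + 26/3| = 2|x − 7| / (6·|x − 1|).
Restrict δ ≤ 3. Then |x − 7| < 3 gives |x − 1| = |(x − 7) + 6| ≥ 6 − 3 = 3.
Hence |(-9x + 11)/(x - 1) + 26/3| < 2|x − 7|/(6·3) = (1/9)|x − 7|, which is < ϵ once |x − 7| < 9ϵ.
Take δ = min(3, 9ϵ). Then 0 < |x − 7| < δ forces both bounds, so |(-9x + 11)/(x - 1) + 26/3| < ϵ.

δ = min(3, 9ϵ)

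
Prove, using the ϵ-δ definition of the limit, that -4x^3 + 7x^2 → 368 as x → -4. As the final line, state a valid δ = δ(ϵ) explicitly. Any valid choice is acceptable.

Suppose ϵ > 0. We want δ > 0 such that 0 < |x + 4| < δ implies |(-4x^3 + 7x^2) − 368| < ϵ.
(-4x^3 + 7x^2) − 368 = -4x^3 + 7x^2 - 368 = (x + 4)(-4x^2 + 23x - 92).
So |(-4x^3 + 7x^2) − 368| = |x + 4|·|-4x^2 + 23x - 92|.
Require δ ≤ 1. Then |x + 4| < 1 gives |x| < 5, and by the triangle inequality |-4x^2 + 23x - 92| ≤ 4·5^2 + 23·5 + 92 = 307.
Hence |(-4x^3 + 7x^2) − 368| ≤ 307|x + 4| < ϵ provided |x + 4| < ϵ/307.
Choosing δ = min(1, ϵ/307) ensures both conditions, hence |(-4x^3 + 7x^2) − 368| < ϵ.

δ = min(1, ϵ/307)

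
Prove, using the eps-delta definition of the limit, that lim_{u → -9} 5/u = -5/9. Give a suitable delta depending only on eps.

delta = min(9/2, (81/10)eps)

Fix eps > 0. We seek delta > 0 such that 0 < |u + 9| < delta implies |5/u + 5/9| < eps.
|5/u + 5/9| = 5·|-9 − u|/(9·|u|) = 5|u + 9|/(9|u|).
Restrict delta ≤ 9/2. Then |u + 9| < 9/2 gives |u| > 9/2, so 9|u| > 81/2.
Then |5/u + 5/9| < 5|u + 9|/(81/2), which is < eps when |u + 9| < (81/10)eps.
Take delta = min(9/2, (81/10)eps). Then 0 < |u + 9| < delta gives both |u + 9| < 9/2 and |u + 9| < (81/10)eps, so |5/u + 5/9| < eps.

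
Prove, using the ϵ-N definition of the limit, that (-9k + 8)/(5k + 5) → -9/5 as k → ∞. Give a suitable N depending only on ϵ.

N = (17/5)/ϵ

Let ϵ > 0. For k ≥ 1, |(-9k + 8)/(5k + 5) + 9/5| = |85|/(5(5k + 5)) = 85/(5(5k + 5)).
Since 5k + 5 ≥ 5k for k ≥ 1, this is ≤ 85/(5·5k) = (17/5)/k.
So |(-9k + 8)/(5k + 5) + 9/5| < ϵ whenever k > (17/5)/ϵ.
Take N = (17/5)/ϵ. If k > N then |(-9k + 8)/(5k + 5) + 9/5| ≤ (17/5)/k < ϵ.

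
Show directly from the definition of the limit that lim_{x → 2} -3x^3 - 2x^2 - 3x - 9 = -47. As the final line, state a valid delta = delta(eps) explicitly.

delta = min(1, eps/70)

Fix eps > 0. We want delta > 0 such that 0 < |x − 2| < delta implies |(-3x^3 - 2x^2 - 3x - 9) + 47| < eps.
(-3x^3 - 2x^2 - 3x - 9) + 47 = -3x^3 - 2x^2 - 3x + 38 = (x − 2)(-3x^2 - 8x - 19).
So |(-3x^3 - 2x^2 - 3x - 9) + 47| = |x − 2|·|-3x^2 - 8x - 19|.
Require delta ≤ 1. Then |x − 2| < 1 gives |x| < 3, and by the triangle inequality |-3x^2 - 8x - 19| ≤ 3·3^2 + 8·3 + 19 = 70.
Hence |(-3x^3 - 2x^2 - 3x - 9) + 47| ≤ 70|x − 2| < eps provided |x − 2| < eps/70.
Choosing delta = min(1, eps/70) ensures both conditions, hence |(-3x^3 - 2x^2 - 3x - 9) + 47| < eps.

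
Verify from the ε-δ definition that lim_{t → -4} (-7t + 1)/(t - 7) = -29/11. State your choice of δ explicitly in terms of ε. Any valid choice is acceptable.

Let ε > 0. We want δ > 0 with 0 < |t + 4| < δ ⇒ |(-7t + 1)/(t - 7) + 29/11| < ε.
Combining over a common denominator, (-7t + 1)/(t - 7) + 29/11 = [(-7t + 1)·(-11) − 29·(t - 7)] / [(-11)·(t - 7)] = 48(t + 4) / ((-11)(t - 7)).
So |(-7t + 1)/(t - 7) + 29/11| = 48|t + 4| / (11·|t − 7|).
Restrict δ ≤ 11/2. Then |t + 4| < 11/2 gives |t − 7| = |(t + 4) + (-11)| ≥ 11 − 11/2 = 11/2.
Hence |(-7t + 1)/(t - 7) + 29/11| < 48|t + 4|/(11·(11/2)) = (96/121)|t + 4|, which is < ε once |t + 4| < (121/96)ε.
Take δ = min(11/2, (121/96)ε). Then 0 < |t + 4| < δ forces both bounds, so |(-7t + 1)/(t - 7) + 29/11| < ε.

δ = min(11/2, (121/96)ε)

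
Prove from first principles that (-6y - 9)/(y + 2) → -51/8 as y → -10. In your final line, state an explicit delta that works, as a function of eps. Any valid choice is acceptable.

Let eps > 0 be given. We want delta > 0 with 0 < |y + 10| < delta ⇒ |(-6y - 9)/(y + 2) + 51/8| < eps.
Combining over a common denominator, (-6y - 9)/(y + 2) + 51/8 = [(-6y - 9)·(-8) − 51·(y + 2)] / [(-8)·(y + 2)] = -3(y + 10) / ((-8)(y + 2)).
So |(-6y - 9)/(y + 2) + 51/8| = 3|y + 10| / (8·|y + 2|).
Require delta ≤ 4, so |y + 2| ≥ |-8| − |y + 10| > 8 − 4 = 4.
Hence |(-6y - 9)/(y + 2) + 51/8| < 3|y + 10|/(8·4) = (3/32)|y + 10|, which is < eps once |y + 10| < (32/3)eps.
Take delta = min(4, (32/3)eps). Then 0 < |y + 10| < delta forces both bounds, so |(-6y - 9)/(y + 2) + 51/8| < eps.

delta = min(4, (32/3)eps)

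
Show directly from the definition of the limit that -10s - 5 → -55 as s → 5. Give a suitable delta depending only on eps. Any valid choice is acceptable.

delta = eps/10

Suppose eps > 0. We need delta > 0 so that 0 < |s − 5| < delta implies |(-10s - 5) + 55| < eps.
|(-10s - 5) + 55| = |-10s + 50| = 10|s − 5|.
Thus it suffices that |s − 5| < eps/10.
Choosing delta = eps/10 gives |(-10s - 5) + 55| = 10|s − 5| < eps whenever |s − 5| < delta.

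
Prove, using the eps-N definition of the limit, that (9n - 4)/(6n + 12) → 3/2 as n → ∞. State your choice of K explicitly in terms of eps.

Fix eps > 0. For n ≥ 1, |(9n - 4)/(6n + 12) − (3/2)| = |-132|/(6(6n + 12)) = 132/(6(6n + 12)).
Since 6n + 12 ≥ 6n for n ≥ 1, this is ≤ 132/(6·6n) = (11/3)/n.
So |(9n - 4)/(6n + 12) − (3/2)| < eps whenever n > (11/3)/eps.
Take K = (11/3)/eps. If n > K then |(9n - 4)/(6n + 12) − (3/2)| ≤ (11/3)/n < eps.

K = (11/3)/eps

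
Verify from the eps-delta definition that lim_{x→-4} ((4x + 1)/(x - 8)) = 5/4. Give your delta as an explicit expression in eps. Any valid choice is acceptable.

delta = min(6, (24/11)eps)

Let eps > 0 be given. We want delta > 0 with 0 < |x + 4| < delta ⇒ |(4x + 1)/(x - 8) − (5/4)| < eps.
Combining over a common denominator, (4x + 1)/(x - 8) − (5/4) = [(4x + 1)·(-12) − (-15)·(x - 8)] / [(-12)·(x - 8)] = -33(x + 4) / ((-12)(x - 8)).
So |(4x + 1)/(x - 8) − (5/4)| = 33|x + 4| / (12·|x − 8|).
Restrict delta ≤ 6. Then |x + 4| < 6 gives |x − 8| = |(x + 4) + (-12)| ≥ 12 − 6 = 6.
Hence |(4x + 1)/(x - 8) − (5/4)| < 33|x + 4|/(12·6) = (11/24)|x + 4|, which is < eps once |x + 4| < (24/11)eps.
Take delta = min(6, (24/11)eps). Then 0 < |x + 4| < delta forces both bounds, so |(4x + 1)/(x - 8) − (5/4)| < eps.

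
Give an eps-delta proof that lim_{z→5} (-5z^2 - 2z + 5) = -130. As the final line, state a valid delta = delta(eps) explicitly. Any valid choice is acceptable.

Fix eps > 0. We want delta > 0 such that 0 < |z − 5| < delta implies |(-5z^2 - 2z + 5) + 130| < eps.
(-5z^2 - 2z + 5) + 130 = -5z^2 - 2z + 135 = (z − 5)(-5z - 27).
So |(-5z^2 - 2z + 5) + 130| = |z − 5|·|-5z - 27|.
Assume first that |z − 5| < 1, so |z| < 6. Then |-5z - 27| ≤ 5·6 + 27 = 57.
Hence |(-5z^2 - 2z + 5) + 130| ≤ 57|z − 5| < eps provided |z − 5| < eps/57.
Take delta = min(1, eps/57). Then 0 < |z − 5| < delta gives both |z − 5| < 1 and |z − 5| < eps/57, so |(-5z^2 - 2z + 5) + 130| < eps.

delta = min(1, eps/57)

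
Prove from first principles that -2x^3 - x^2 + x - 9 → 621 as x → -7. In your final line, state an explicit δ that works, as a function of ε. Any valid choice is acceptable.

δ = min(1, ε/322)

Fix ε > 0. We want δ > 0 such that 0 < |x + 7| < δ implies |(-2x^3 - x^2 + x - 9) − 621| < ε.
(-2x^3 - x^2 + x - 9) − 621 = -2x^3 - x^2 + x - 630 = (x + 7)(-2x^2 + 13x - 90).
So |(-2x^3 - x^2 + x - 9) − 621| = |x + 7|·|-2x^2 + 13x - 90|.
Require δ ≤ 1. Then |x + 7| < 1 gives |x| < 8, and by the triangle inequality |-2x^2 + 13x - 90| ≤ 2·8^2 + 13·8 + 90 = 322.
Hence |(-2x^3 - x^2 + x - 9) − 621| ≤ 322|x + 7| < ε provided |x + 7| < ε/322.
Choosing δ = min(1, ε/322) ensures both conditions, hence |(-2x^3 - x^2 + x - 9) − 621| < ε.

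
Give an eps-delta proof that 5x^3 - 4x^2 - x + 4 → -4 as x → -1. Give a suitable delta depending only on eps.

Suppose eps > 0. We want delta > 0 such that 0 < |x + 1| < delta implies |(5x^3 - 4x^2 - x + 4) + 4| < eps.
(5x^3 - 4x^2 - x + 4) + 4 = 5x^3 - 4x^2 - x + 8 = (x + 1)(5x^2 - 9x + 8).
So |(5x^3 - 4x^2 - x + 4) + 4| = |x + 1|·|5x^2 - 9x + 8|.
Assume first that |x + 1| < 1, so |x| < 2. Then |5x^2 - 9x + 8| ≤ 5·2^2 + 9·2 + 8 = 46.
Hence |(5x^3 - 4x^2 - x + 4) + 4| ≤ 46|x + 1| < eps provided |x + 1| < eps/46.
Choosing delta = min(1, eps/46) ensures both conditions, hence |(5x^3 - 4x^2 - x + 4) + 4| < eps.

delta = min(1, eps/46)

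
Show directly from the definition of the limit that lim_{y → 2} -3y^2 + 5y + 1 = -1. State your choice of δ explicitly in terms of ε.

δ = min(2, ε/13)

Let ε > 0. We want δ > 0 such that 0 < |y − 2| < δ implies |(-3y^2 + 5y + 1) + 1| < ε.
(-3y^2 + 5y + 1) + 1 = -3y^2 + 5y + 2 = (y − 2)(-3y - 1).
So |(-3y^2 + 5y + 1) + 1| = |y − 2|·|-3y - 1|.
Require δ ≤ 2. Then |y − 2| < 2 gives |y| < 4, and by the triangle inequality |-3y - 1| ≤ 3·4 + 1 = 13.
Hence |(-3y^2 + 5y + 1) + 1| ≤ 13|y − 2| < ε provided |y − 2| < ε/13.
Choosing δ = min(2, ε/13) ensures both conditions, hence |(-3y^2 + 5y + 1) + 1| < ε.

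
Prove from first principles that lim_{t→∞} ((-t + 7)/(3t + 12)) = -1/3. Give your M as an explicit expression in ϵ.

M = (11/3)/ϵ

Let ϵ > 0 be given. We seek M > 0 such that t > M implies |(-t + 7)/(3t + 12) + 1/3| < ϵ.
(-t + 7)/(3t + 12) + 1/3 = (3(-t + 7) − (-1)(3t + 12)) / (3(3t + 12)) = 33/(3(3t + 12)).
For t > 0 we have 3t + 12 > 3t, so |(-t + 7)/(3t + 12) + 1/3| = 33/(3(3t + 12)) < 33/(3·3t) = (11/3)/t.
Thus |(-t + 7)/(3t + 12) + 1/3| < ϵ whenever t > (11/3)/ϵ.
Take M = (11/3)/ϵ. If t > M then |(-t + 7)/(3t + 12) + 1/3| < (11/3)/t < ϵ.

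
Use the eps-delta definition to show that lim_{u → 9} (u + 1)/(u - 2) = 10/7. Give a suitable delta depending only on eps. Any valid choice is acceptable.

delta = min(7/2, (49/6)eps)

Suppose eps > 0. We want delta > 0 with 0 < |u − 9| < delta ⇒ |(u + 1)/(u - 2) − (10/7)| < eps.
Combining over a common denominator, (u + 1)/(u - 2) − (10/7) = [(u + 1)·7 − 10·(u - 2)] / [7·(u - 2)] = -3(u − 9) / (7(u - 2)).
So |(u + 1)/(u - 2) − (10/7)| = 3|u − 9| / (7·|u − 2|).
Require delta ≤ 7/2, so |u − 2| ≥ |7| − |u − 9| > 7 − 7/2 = 7/2.
Hence |(u + 1)/(u - 2) − (10/7)| < 3|u − 9|/(7·(7/2)) = (6/49)|u − 9|, which is < eps once |u − 9| < (49/6)eps.
Take delta = min(7/2, (49/6)eps). Then 0 < |u − 9| < delta forces both bounds, so |(u + 1)/(u - 2) − (10/7)| < eps.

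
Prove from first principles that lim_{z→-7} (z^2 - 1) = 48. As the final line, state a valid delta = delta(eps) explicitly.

Let eps > 0 be given. We want delta > 0 such that 0 < |z + 7| < delta implies |(z^2 - 1) − 48| < eps.
(z^2 - 1) − 48 = z^2 - 49 = (z + 7)(z - 7).
So |(z^2 - 1) − 48| = |z + 7|·|z - 7|.
Assume first that |z + 7| < 1, so |z| < 8. Then |z - 7| ≤ 8 + 7 = 15.
Hence |(z^2 - 1) − 48| ≤ 15|z + 7| < eps provided |z + 7| < eps/15.
Choosing delta = min(1, eps/15) ensures both conditions, hence |(z^2 - 1) − 48| < eps.

delta = min(1, eps/15)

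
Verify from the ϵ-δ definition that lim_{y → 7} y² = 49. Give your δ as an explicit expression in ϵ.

δ = min(1, ϵ/15)

Fix ϵ > 0. We seek δ > 0 with 0 < |y − 7| < δ ⇒ |y² − 49| < ϵ.
Factor: y² − 49 = (y − 7)(y + 7), so |y² − 49| = |y − 7|·|y + 7|.
Impose δ ≤ 1 so that |y| < 8; then |y + 7| ≤ 15.
Hence |y² − 49| ≤ 15|y − 7|, which is < ϵ once |y − 7| < ϵ/15.
Take δ = min(1, ϵ/15). If 0 < |y − 7| < δ then both bounds hold and |y² − 49| ≤ 15|y − 7| < 15·(ϵ/15) = ϵ.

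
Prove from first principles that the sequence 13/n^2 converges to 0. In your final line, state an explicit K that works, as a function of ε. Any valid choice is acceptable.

Let ε > 0 be given. For n ≥ 1, |13/n^2 − 0| = 13/n^2.
13/n^2 < ε ⇔ n^2 > 13/ε ⇔ n > (13/ε)^{1/2}.
Take K = (13/ε)^{1/2}. Then n > K implies 13/n^2 < ε.

K = (13/ε)^{1/2}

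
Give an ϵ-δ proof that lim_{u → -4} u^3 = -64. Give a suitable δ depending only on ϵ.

Let ϵ > 0. We seek δ > 0 with 0 < |u + 4| < δ ⇒ |u^3 + 64| < ϵ.
Factor: u^3 + 64 = (u + 4)(u^2 - 4u + 16), so |u^3 + 64| = |u + 4|·|u^2 - 4u + 16|.
Impose δ ≤ 2 so that |u| < 6; then |u^2 - 4u + 16| ≤ 76.
Hence |u^3 + 64| ≤ 76|u + 4|, which is < ϵ once |u + 4| < ϵ/76.
Take δ = min(2, ϵ/76). If 0 < |u + 4| < δ then both bounds hold and |u^3 + 64| ≤ 76|u + 4| < 76·(ϵ/76) = ϵ.

δ = min(2, ϵ/76)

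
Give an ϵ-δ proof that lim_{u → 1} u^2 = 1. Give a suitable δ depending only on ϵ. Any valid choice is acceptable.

δ = min(1, ϵ/3)

Let ϵ > 0. We seek δ > 0 with 0 < |u − 1| < δ ⇒ |u^2 − 1| < ϵ.
Factor: u^2 − 1 = (u − 1)(u + 1), so |u^2 − 1| = |u − 1|·|u + 1|.
Impose δ ≤ 1 so that |u| < 2; then |u + 1| ≤ 3.
Hence |u^2 − 1| ≤ 3|u − 1|, which is < ϵ once |u − 1| < ϵ/3.
Take δ = min(1, ϵ/3). If 0 < |u − 1| < δ then both bounds hold and |u^2 − 1| ≤ 3|u − 1| < 3·(ϵ/3) = ϵ.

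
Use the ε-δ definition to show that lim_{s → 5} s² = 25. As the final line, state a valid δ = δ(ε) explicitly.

Let ε > 0 be given. We seek δ > 0 with 0 < |s − 5| < δ ⇒ |s² − 25| < ε.
Factor: s² − 25 = (s − 5)(s + 5), so |s² − 25| = |s − 5|·|s + 5|.
Restrict δ ≤ 2. Then |s − 5| < 2 gives |s| < 7, so by the triangle inequality |s + 5| ≤ 7 + 5 = 12.
Hence |s² − 25| ≤ 12|s − 5|, which is < ε once |s − 5| < ε/12.
Take δ = min(2, ε/12). If 0 < |s − 5| < δ then both bounds hold and |s² − 25| ≤ 12|s − 5| < 12·(ε/12) = ε.

δ = min(2, ε/12)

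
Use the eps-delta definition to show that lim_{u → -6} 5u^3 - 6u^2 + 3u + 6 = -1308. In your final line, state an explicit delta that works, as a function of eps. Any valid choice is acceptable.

delta = min(2, eps/827)

Let eps > 0. We want delta > 0 such that 0 < |u + 6| < delta implies |(5u^3 - 6u^2 + 3u + 6) + 1308| < eps.
(5u^3 - 6u^2 + 3u + 6) + 1308 = 5u^3 - 6u^2 + 3u + 1314 = (u + 6)(5u^2 - 36u + 219).
So |(5u^3 - 6u^2 + 3u + 6) + 1308| = |u + 6|·|5u^2 - 36u + 219|.
Assume first that |u + 6| < 2, so |u| < 8. Then |5u^2 - 36u + 219| ≤ 5·8^2 + 36·8 + 219 = 827.
Hence |(5u^3 - 6u^2 + 3u + 6) + 1308| ≤ 827|u + 6| < eps provided |u + 6| < eps/827.
Choosing delta = min(2, eps/827) ensures both conditions, hence |(5u^3 - 6u^2 + 3u + 6) + 1308| < eps.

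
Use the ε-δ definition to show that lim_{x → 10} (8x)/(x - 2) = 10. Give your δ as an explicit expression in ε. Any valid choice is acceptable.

δ = min(4, 2ε)

Let ε > 0. We want δ > 0 with 0 < |x − 10| < δ ⇒ |(8x)/(x - 2) − 10| < ε.
Combining over a common denominator, (8x)/(x - 2) − 10 = [(8x)·8 − 80·(x - 2)] / [8·(x - 2)] = -16(x − 10) / (8(x - 2)).
So |(8x)/(x - 2) − 10| = 16|x − 10| / (8·|x − 2|).
Require δ ≤ 4, so |x − 2| ≥ |8| − |x − 10| > 8 − 4 = 4.
Hence |(8x)/(x - 2) − 10| < 16|x − 10|/(8·4) = (1/2)|x − 10|, which is < ε once |x − 10| < 2ε.
Take δ = min(4, 2ε). Then 0 < |x − 10| < δ forces both bounds, so |(8x)/(x - 2) − 10| < ε.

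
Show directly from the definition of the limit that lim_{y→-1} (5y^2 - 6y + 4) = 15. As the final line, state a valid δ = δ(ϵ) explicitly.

δ = min(2, ϵ/26)

Suppose ϵ > 0. We want δ > 0 such that 0 < |y + 1| < δ implies |(5y^2 - 6y + 4) − 15| < ϵ.
(5y^2 - 6y + 4) − 15 = 5y^2 - 6y - 11 = (y + 1)(5y - 11).
So |(5y^2 - 6y + 4) − 15| = |y + 1|·|5y - 11|.
Require δ ≤ 2. Then |y + 1| < 2 gives |y| < 3, and by the triangle inequality |5y - 11| ≤ 5·3 + 11 = 26.
Hence |(5y^2 - 6y + 4) − 15| ≤ 26|y + 1| < ϵ provided |y + 1| < ϵ/26.
Take δ = min(2, ϵ/26). Then 0 < |y + 1| < δ gives both |y + 1| < 2 and |y + 1| < ϵ/26, so |(5y^2 - 6y + 4) − 15| < ϵ.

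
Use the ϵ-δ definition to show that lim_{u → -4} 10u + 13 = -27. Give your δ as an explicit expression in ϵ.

Suppose ϵ > 0. We need δ > 0 so that 0 < |u + 4| < δ implies |(10u + 13) + 27| < ϵ.
Since (10u + 13) + 27 = 10(u + 4), we have |(10u + 13) + 27| = 10|u + 4|.
Thus it suffices that |u + 4| < ϵ/10.
Choosing δ = ϵ/10 gives |(10u + 13) + 27| = 10|u + 4| < ϵ whenever |u + 4| < δ.

δ = ϵ/10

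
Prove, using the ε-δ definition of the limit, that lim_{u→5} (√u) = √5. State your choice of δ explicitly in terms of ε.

Let ε > 0. We want δ > 0 such that 0 < |u − 5| < δ implies |√u − √5| < ε.
Rationalise: √u − √5 = (u − 5)/(√u + √5), so |√u − √5| = |u − 5|/(√u + √5).
Restrict δ ≤ 5 so that |u − 5| < 5 forces u > 0, and then √u + √5 > √5.
Hence |√u − √5| < |u − 5|/√5, which is < ε once |u − 5| < √5·ε.
Take δ = min(5, √5·ε). If 0 < |u − 5| < δ then u > 0 and |√u − √5| < |u − 5|/√5 < ε.

δ = min(5, √5·ε)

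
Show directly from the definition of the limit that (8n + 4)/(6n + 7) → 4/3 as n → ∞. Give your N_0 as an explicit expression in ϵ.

Fix ϵ > 0. For n ≥ 1, |(8n + 4)/(6n + 7) − (4/3)| = |-32|/(6(6n + 7)) = 32/(6(6n + 7)).
Since 6n + 7 ≥ 6n for n ≥ 1, this is ≤ 32/(6·6n) = (8/9)/n.
So |(8n + 4)/(6n + 7) − (4/3)| < ϵ whenever n > (8/9)/ϵ.
Take N_0 = (8/9)/ϵ. If n > N_0 then |(8n + 4)/(6n + 7) − (4/3)| ≤ (8/9)/n < ϵ.

N_0 = (8/9)/ϵ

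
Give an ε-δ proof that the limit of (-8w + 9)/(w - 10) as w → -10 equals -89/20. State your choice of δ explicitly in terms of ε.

Let ε > 0 be given. We want δ > 0 with 0 < |w + 10| < δ ⇒ |(-8w + 9)/(w - 10) + 89/20| < ε.
Combining over a common denominator, (-8w + 9)/(w - 10) + 89/20 = [(-8w + 9)·(-20) − 89·(w - 10)] / [(-20)·(w - 10)] = 71(w + 10) / ((-20)(w - 10)).
So |(-8w + 9)/(w - 10) + 89/20| = 71|w + 10| / (20·|w − 10|).
Restrict δ ≤ 10. Then |w + 10| < 10 gives |w − 10| = |(w + 10) + (-20)| ≥ 20 − 10 = 10.
Hence |(-8w + 9)/(w - 10) + 89/20| < 71|w + 10|/(20·10) = (71/200)|w + 10|, which is < ε once |w + 10| < (200/71)ε.
Take δ = min(10, (200/71)ε). Then 0 < |w + 10| < δ forces both bounds, so |(-8w + 9)/(w - 10) + 89/20| < ε.

δ = min(10, (200/71)ε)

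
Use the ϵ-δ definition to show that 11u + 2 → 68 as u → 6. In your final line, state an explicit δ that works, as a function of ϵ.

Let ϵ > 0. We need δ > 0 so that 0 < |u − 6| < δ implies |(11u + 2) − 68| < ϵ.
Since (11u + 2) − 68 = 11(u − 6), we have |(11u + 2) − 68| = 11|u − 6|.
Thus it suffices that |u − 6| < ϵ/11.
Take δ = ϵ/11. If 0 < |u − 6| < δ then |(11u + 2) − 68| = 11|u − 6| < 11·(ϵ/11) = ϵ.

δ = ϵ/11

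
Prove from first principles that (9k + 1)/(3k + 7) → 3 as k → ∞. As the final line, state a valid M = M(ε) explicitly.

Suppose ε > 0. For k ≥ 1, |(9k + 1)/(3k + 7) − 3| = |-60|/(3(3k + 7)) = 60/(3(3k + 7)).
Since 3k + 7 ≥ 3k for k ≥ 1, this is ≤ 60/(3·3k) = (20/3)/k.
So |(9k + 1)/(3k + 7) − 3| < ε whenever k > (20/3)/ε.
Take M = (20/3)/ε. If k > M then |(9k + 1)/(3k + 7) − 3| ≤ (20/3)/k < ε.

M = (20/3)/ε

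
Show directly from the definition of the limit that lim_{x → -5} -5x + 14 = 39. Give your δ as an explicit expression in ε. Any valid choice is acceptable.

Let ε > 0. We need δ > 0 so that 0 < |x + 5| < δ implies |(-5x + 14) − 39| < ε.
|(-5x + 14) − 39| = |-5x - 25| = 5|x + 5|.
Thus it suffices that |x + 5| < ε/5.
Choosing δ = ε/5 gives |(-5x + 14) − 39| = 5|x + 5| < ε whenever |x + 5| < δ.

δ = ε/5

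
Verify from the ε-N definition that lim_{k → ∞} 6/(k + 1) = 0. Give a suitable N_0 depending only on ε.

Suppose ε > 0. For k ≥ 1, |6/(k + 1) − 0| = 6/(k + 1) ≤ 6/k.
We need 6/k < ε, i.e. k > 6/ε.
Take N_0 = 6/ε. If k > N_0 then |6/(k + 1)| ≤ 6/k < ε.

N_0 = 6/ε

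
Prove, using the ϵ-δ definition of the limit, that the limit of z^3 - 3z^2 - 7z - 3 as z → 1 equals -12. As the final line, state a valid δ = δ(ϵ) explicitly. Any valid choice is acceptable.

Let ϵ > 0. We want δ > 0 such that 0 < |z − 1| < δ implies |(z^3 - 3z^2 - 7z - 3) + 12| < ϵ.
(z^3 - 3z^2 - 7z - 3) + 12 = z^3 - 3z^2 - 7z + 9 = (z − 1)(z^2 - 2z - 9).
So |(z^3 - 3z^2 - 7z - 3) + 12| = |z − 1|·|z^2 - 2z - 9|.
Assume first that |z − 1| < 2, so |z| < 3. Then |z^2 - 2z - 9| ≤ 3^2 + 2·3 + 9 = 24.
Hence |(z^3 - 3z^2 - 7z - 3) + 12| ≤ 24|z − 1| < ϵ provided |z − 1| < ϵ/24.
Choosing δ = min(2, ϵ/24) ensures both conditions, hence |(z^3 - 3z^2 - 7z - 3) + 12| < ϵ.

δ = min(2, ϵ/24)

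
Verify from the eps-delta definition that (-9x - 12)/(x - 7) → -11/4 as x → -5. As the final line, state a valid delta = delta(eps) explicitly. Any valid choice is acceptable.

Let eps > 0 be given. We want delta > 0 with 0 < |x + 5| < delta ⇒ |(-9x - 12)/(x - 7) + 11/4| < eps.
Combining over a common denominator, (-9x - 12)/(x - 7) + 11/4 = [(-9x - 12)·(-12) − 33·(x - 7)] / [(-12)·(x - 7)] = 75(x + 5) / ((-12)(x - 7)).
So |(-9x - 12)/(x - 7) + 11/4| = 75|x + 5| / (12·|x − 7|).
Restrict delta ≤ 6. Then |x + 5| < 6 gives |x − 7| = |(x + 5) + (-12)| ≥ 12 − 6 = 6.
Hence |(-9x - 12)/(x - 7) + 11/4| < 75|x + 5|/(12·6) = (25/24)|x + 5|, which is < eps once |x + 5| < (24/25)eps.
Take delta = min(6, (24/25)eps). Then 0 < |x + 5| < delta forces both bounds, so |(-9x - 12)/(x - 7) + 11/4| < eps.

delta = min(6, (24/25)eps)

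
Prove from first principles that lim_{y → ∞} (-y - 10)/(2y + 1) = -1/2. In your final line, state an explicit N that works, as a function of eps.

Let eps > 0 be given. We seek N > 0 such that y > N implies |(-y - 10)/(2y + 1) + 1/2| < eps.
(-y - 10)/(2y + 1) + 1/2 = (2(-y - 10) − (-1)(2y + 1)) / (2(2y + 1)) = -19/(2(2y + 1)).
For y > 0 we have 2y + 1 > 2y, so |(-y - 10)/(2y + 1) + 1/2| = 19/(2(2y + 1)) < 19/(2·2y) = (19/4)/y.
Thus |(-y - 10)/(2y + 1) + 1/2| < eps whenever y > (19/4)/eps.
Take N = (19/4)/eps. If y > N then |(-y - 10)/(2y + 1) + 1/2| < (19/4)/y < eps.

N = (19/4)/eps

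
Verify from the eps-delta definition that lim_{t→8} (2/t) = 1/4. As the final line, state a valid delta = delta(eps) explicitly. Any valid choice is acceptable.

delta = min(4, 16eps)

Suppose eps > 0. We seek delta > 0 such that 0 < |t − 8| < delta implies |2/t − (1/4)| < eps.
|2/t − (1/4)| = 2·|8 − t|/(8·|t|) = 2|t − 8|/(8|t|).
Restrict delta ≤ 4. Then |t − 8| < 4 gives |t| > 4, so 8|t| > 32.
Then |2/t − (1/4)| < 2|t − 8|/32, which is < eps when |t − 8| < 16eps.
Take delta = min(4, 16eps). Then 0 < |t − 8| < delta gives both |t − 8| < 4 and |t − 8| < 16eps, so |2/t − (1/4)| < eps.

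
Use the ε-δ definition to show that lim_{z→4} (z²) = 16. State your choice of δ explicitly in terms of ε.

δ = min(1, ε/9)

Let ε > 0. We seek δ > 0 with 0 < |z − 4| < δ ⇒ |z² − 16| < ε.
Factor: z² − 16 = (z − 4)(z + 4), so |z² − 16| = |z − 4|·|z + 4|.
Restrict δ ≤ 1. Then |z − 4| < 1 gives |z| < 5, so by the triangle inequality |z + 4| ≤ 5 + 4 = 9.
Hence |z² − 16| ≤ 9|z − 4|, which is < ε once |z − 4| < ε/9.
Take δ = min(1, ε/9). If 0 < |z − 4| < δ then both bounds hold and |z² − 16| ≤ 9|z − 4| < 9·(ε/9) = ε.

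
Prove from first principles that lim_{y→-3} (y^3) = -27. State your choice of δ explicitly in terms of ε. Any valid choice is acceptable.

Fix ε > 0. We seek δ > 0 with 0 < |y + 3| < δ ⇒ |y^3 + 27| < ε.
Factor: y^3 + 27 = (y + 3)(y^2 - 3y + 9), so |y^3 + 27| = |y + 3|·|y^2 - 3y + 9|.
Impose δ ≤ 1 so that |y| < 4; then |y^2 - 3y + 9| ≤ 37.
Hence |y^3 + 27| ≤ 37|y + 3|, which is < ε once |y + 3| < ε/37.
Take δ = min(1, ε/37). If 0 < |y + 3| < δ then both bounds hold and |y^3 + 27| ≤ 37|y + 3| < 37·(ε/37) = ε.

δ = min(1, ε/37)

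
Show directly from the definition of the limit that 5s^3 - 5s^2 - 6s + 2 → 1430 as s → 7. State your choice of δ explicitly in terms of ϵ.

δ = min(1, ϵ/764)

Suppose ϵ > 0. We want δ > 0 such that 0 < |s − 7| < δ implies |(5s^3 - 5s^2 - 6s + 2) − 1430| < ϵ.
(5s^3 - 5s^2 - 6s + 2) − 1430 = 5s^3 - 5s^2 - 6s - 1428 = (s − 7)(5s^2 + 30s + 204).
So |(5s^3 - 5s^2 - 6s + 2) − 1430| = |s − 7|·|5s^2 + 30s + 204|.
Require δ ≤ 1. Then |s − 7| < 1 gives |s| < 8, and by the triangle inequality |5s^2 + 30s + 204| ≤ 5·8^2 + 30·8 + 204 = 764.
Hence |(5s^3 - 5s^2 - 6s + 2) − 1430| ≤ 764|s − 7| < ϵ provided |s − 7| < ϵ/764.
Choosing δ = min(1, ϵ/764) ensures both conditions, hence |(5s^3 - 5s^2 - 6s + 2) − 1430| < ϵ.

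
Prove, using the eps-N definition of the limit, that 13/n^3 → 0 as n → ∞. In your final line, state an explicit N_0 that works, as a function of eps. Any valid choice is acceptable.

Fix eps > 0. For n ≥ 1, |13/n^3 − 0| = 13/n^3.
13/n^3 < eps ⇔ n^3 > 13/eps ⇔ n > (13/eps)^{1/3}.
Take N_0 = (13/eps)^{1/3}. Then n > N_0 implies 13/n^3 < eps.

N_0 = (13/eps)^{1/3}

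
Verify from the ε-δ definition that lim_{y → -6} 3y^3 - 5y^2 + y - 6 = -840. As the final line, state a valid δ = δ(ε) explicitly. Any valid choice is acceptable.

Suppose ε > 0. We want δ > 0 such that 0 < |y + 6| < δ implies |(3y^3 - 5y^2 + y - 6) + 840| < ε.
(3y^3 - 5y^2 + y - 6) + 840 = 3y^3 - 5y^2 + y + 834 = (y + 6)(3y^2 - 23y + 139).
So |(3y^3 - 5y^2 + y - 6) + 840| = |y + 6|·|3y^2 - 23y + 139|.
Require δ ≤ 1. Then |y + 6| < 1 gives |y| < 7, and by the triangle inequality |3y^2 - 23y + 139| ≤ 3·7^2 + 23·7 + 139 = 447.
Hence |(3y^3 - 5y^2 + y - 6) + 840| ≤ 447|y + 6| < ε provided |y + 6| < ε/447.
Take δ = min(1, ε/447). Then 0 < |y + 6| < δ gives both |y + 6| < 1 and |y + 6| < ε/447, so |(3y^3 - 5y^2 + y - 6) + 840| < ε.

δ = min(1, ε/447)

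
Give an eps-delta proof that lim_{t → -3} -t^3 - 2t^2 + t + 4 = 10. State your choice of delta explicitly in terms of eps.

delta = min(2, eps/32)

Suppose eps > 0. We want delta > 0 such that 0 < |t + 3| < delta implies |(-t^3 - 2t^2 + t + 4) − 10| < eps.
(-t^3 - 2t^2 + t + 4) − 10 = -t^3 - 2t^2 + t - 6 = (t + 3)(-t^2 + t - 2).
So |(-t^3 - 2t^2 + t + 4) − 10| = |t + 3|·|-t^2 + t - 2|.
Require delta ≤ 2. Then |t + 3| < 2 gives |t| < 5, and by the triangle inequality |-t^2 + t - 2| ≤ 5^2 + 5 + 2 = 32.
Hence |(-t^3 - 2t^2 + t + 4) − 10| ≤ 32|t + 3| < eps provided |t + 3| < eps/32.
Take delta = min(2, eps/32). Then 0 < |t + 3| < delta gives both |t + 3| < 2 and |t + 3| < eps/32, so |(-t^3 - 2t^2 + t + 4) − 10| < eps.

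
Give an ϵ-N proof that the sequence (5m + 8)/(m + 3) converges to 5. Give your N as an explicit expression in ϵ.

N = 7/ϵ

Fix ϵ > 0. For m ≥ 1, |(5m + 8)/(m + 3) − 5| = |-7|/((m + 3)) = 7/((m + 3)).
Since m + 3 ≥ m for m ≥ 1, this is ≤ 7/(m) = 7/m.
So |(5m + 8)/(m + 3) − 5| < ϵ whenever m > 7/ϵ.
Take N = 7/ϵ. If m > N then |(5m + 8)/(m + 3) − 5| ≤ 7/m < ϵ.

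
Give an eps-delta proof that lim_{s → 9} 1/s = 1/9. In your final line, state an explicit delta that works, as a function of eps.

Let eps > 0. We seek delta > 0 such that 0 < |s − 9| < delta implies |1/s − (1/9)| < eps.
|1/s − (1/9)| = |9 − s|/(9·|s|) = |s − 9|/(9|s|).
Require delta ≤ 9/2 so that |s| > 9 − 9/2 = 9/2, hence 9|s| > 81/2.
Then |1/s − (1/9)| < |s − 9|/(81/2), which is < eps when |s − 9| < (81/2)eps.
Take delta = min(9/2, (81/2)eps). Then 0 < |s − 9| < delta gives both |s − 9| < 9/2 and |s − 9| < (81/2)eps, so |1/s − (1/9)| < eps.

delta = min(9/2, (81/2)eps)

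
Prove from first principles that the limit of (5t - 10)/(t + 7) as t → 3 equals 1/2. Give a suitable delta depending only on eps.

Fix eps > 0. We want delta > 0 with 0 < |t − 3| < delta ⇒ |(5t - 10)/(t + 7) − (1/2)| < eps.
Combining over a common denominator, (5t - 10)/(t + 7) − (1/2) = [(5t - 10)·10 − 5·(t + 7)] / [10·(t + 7)] = 45(t − 3) / (10(t + 7)).
So |(5t - 10)/(t + 7) − (1/2)| = 45|t − 3| / (10·|t + 7|).
Restrict delta ≤ 5. Then |t − 3| < 5 gives |t + 7| = |(t − 3) + 10| ≥ 10 − 5 = 5.
Hence |(5t - 10)/(t + 7) − (1/2)| < 45|t − 3|/(10·5) = (9/10)|t − 3|, which is < eps once |t − 3| < (10/9)eps.
Take delta = min(5, (10/9)eps). Then 0 < |t − 3| < delta forces both bounds, so |(5t - 10)/(t + 7) − (1/2)| < eps.

delta = min(5, (10/9)eps)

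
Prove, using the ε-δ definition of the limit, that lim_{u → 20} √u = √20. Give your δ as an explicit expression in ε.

Fix ε > 0. We want δ > 0 such that 0 < |u − 20| < δ implies |√u − √20| < ε.
Rationalise: √u − √20 = (u − 20)/(√u + √20), so |√u − √20| = |u − 20|/(√u + √20).
Restrict δ ≤ 20 so that |u − 20| < 20 forces u > 0, and then √u + √20 > √20.
Hence |√u − √20| < |u − 20|/√20, which is < ε once |u − 20| < √20·ε.
Take δ = min(20, √20·ε). If 0 < |u − 20| < δ then u > 0 and |√u − √20| < |u − 20|/√20 < ε.

δ = min(20, √20·ε)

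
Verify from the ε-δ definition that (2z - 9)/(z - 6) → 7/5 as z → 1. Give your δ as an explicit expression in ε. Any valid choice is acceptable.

δ = min(5/2, (25/6)ε)

Let ε > 0. We want δ > 0 with 0 < |z − 1| < δ ⇒ |(2z - 9)/(z - 6) − (7/5)| < ε.
Combining over a common denominator, (2z - 9)/(z - 6) − (7/5) = [(2z - 9)·(-5) − (-7)·(z - 6)] / [(-5)·(z - 6)] = -3(z − 1) / ((-5)(z - 6)).
So |(2z - 9)/(z - 6) − (7/5)| = 3|z − 1| / (5·|z − 6|).
Require δ ≤ 5/2, so |z − 6| ≥ |-5| − |z − 1| > 5 − 5/2 = 5/2.
Hence |(2z - 9)/(z - 6) − (7/5)| < 3|z − 1|/(5·(5/2)) = (6/25)|z − 1|, which is < ε once |z − 1| < (25/6)ε.
Take δ = min(5/2, (25/6)ε). Then 0 < |z − 1| < δ forces both bounds, so |(2z - 9)/(z - 6) − (7/5)| < ε.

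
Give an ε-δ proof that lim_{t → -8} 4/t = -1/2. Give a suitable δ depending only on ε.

Let ε > 0. We seek δ > 0 such that 0 < |t + 8| < δ implies |4/t + 1/2| < ε.
|4/t + 1/2| = 4·|-8 − t|/(8·|t|) = 4|t + 8|/(8|t|).
Require δ ≤ 4 so that |t| > 8 − 4 = 4, hence 8|t| > 32.
Then |4/t + 1/2| < 4|t + 8|/32, which is < ε when |t + 8| < 8ε.
Take δ = min(4, 8ε). Then 0 < |t + 8| < δ gives both |t + 8| < 4 and |t + 8| < 8ε, so |4/t + 1/2| < ε.

δ = min(4, 8ε)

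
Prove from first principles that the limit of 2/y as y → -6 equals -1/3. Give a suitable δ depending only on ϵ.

δ = min(3, 9ϵ)

Let ϵ > 0. We seek δ > 0 such that 0 < |y + 6| < δ implies |2/y + 1/3| < ϵ.
|2/y + 1/3| = 2·|-6 − y|/(6·|y|) = 2|y + 6|/(6|y|).
Restrict δ ≤ 3. Then |y + 6| < 3 gives |y| > 3, so 6|y| > 18.
Then |2/y + 1/3| < 2|y + 6|/18, which is < ϵ when |y + 6| < 9ϵ.
Take δ = min(3, 9ϵ). Then 0 < |y + 6| < δ gives both |y + 6| < 3 and |y + 6| < 9ϵ, so |2/y + 1/3| < ϵ.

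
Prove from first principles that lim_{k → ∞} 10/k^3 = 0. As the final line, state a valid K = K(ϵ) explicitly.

K = (10/ϵ)^{1/3}

Suppose ϵ > 0. For k ≥ 1, |10/k^3 − 0| = 10/k^3.
10/k^3 < ϵ ⇔ k^3 > 10/ϵ ⇔ k > (10/ϵ)^{1/3}.
Take K = (10/ϵ)^{1/3}. Then k > K implies 10/k^3 < ϵ.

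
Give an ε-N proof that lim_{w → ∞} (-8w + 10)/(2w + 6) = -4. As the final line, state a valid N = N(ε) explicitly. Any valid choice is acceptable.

Let ε > 0. We seek N > 0 such that w > N implies |(-8w + 10)/(2w + 6) + 4| < ε.
(-8w + 10)/(2w + 6) + 4 = (2(-8w + 10) − (-8)(2w + 6)) / (2(2w + 6)) = 68/(2(2w + 6)).
For w > 0 we have 2w + 6 > 2w, so |(-8w + 10)/(2w + 6) + 4| = 68/(2(2w + 6)) < 68/(2·2w) = 17/w.
Thus |(-8w + 10)/(2w + 6) + 4| < ε whenever w > 17/ε.
Take N = 17/ε. If w > N then |(-8w + 10)/(2w + 6) + 4| < 17/w < ε.

N = 17/ε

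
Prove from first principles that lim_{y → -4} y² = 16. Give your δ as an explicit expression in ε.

Fix ε > 0. We seek δ > 0 with 0 < |y + 4| < δ ⇒ |y² − 16| < ε.
Factor: y² − 16 = (y + 4)(y - 4), so |y² − 16| = |y + 4|·|y - 4|.
Impose δ ≤ 2 so that |y| < 6; then |y - 4| ≤ 10.
Hence |y² − 16| ≤ 10|y + 4|, which is < ε once |y + 4| < ε/10.
Take δ = min(2, ε/10). If 0 < |y + 4| < δ then both bounds hold and |y² − 16| ≤ 10|y + 4| < 10·(ε/10) = ε.

δ = min(2, ε/10)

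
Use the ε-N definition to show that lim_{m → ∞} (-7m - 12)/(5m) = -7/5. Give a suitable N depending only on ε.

N = (12/5)/ε

Fix ε > 0. For m ≥ 1, |(-7m - 12)/(5m) + 7/5| = |-60|/(5(5m)) = 60/(5(5m)).
Since 5m ≥ 5m for m ≥ 1, this is ≤ 60/(5·5m) = (12/5)/m.
So |(-7m - 12)/(5m) + 7/5| < ε whenever m > (12/5)/ε.
Take N = (12/5)/ε. If m > N then |(-7m - 12)/(5m) + 7/5| ≤ (12/5)/m < ε.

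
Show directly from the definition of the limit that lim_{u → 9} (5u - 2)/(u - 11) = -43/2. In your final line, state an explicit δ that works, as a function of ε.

δ = min(1, (2/53)ε)

Let ε > 0. We want δ > 0 with 0 < |u − 9| < δ ⇒ |(5u - 2)/(u - 11) + 43/2| < ε.
Combining over a common denominator, (5u - 2)/(u - 11) + 43/2 = [(5u - 2)·(-2) − 43·(u - 11)] / [(-2)·(u - 11)] = -53(u − 9) / ((-2)(u - 11)).
So |(5u - 2)/(u - 11) + 43/2| = 53|u − 9| / (2·|u − 11|).
Require δ ≤ 1, so |u − 11| ≥ |-2| − |u − 9| > 2 − 1 = 1.
Hence |(5u - 2)/(u - 11) + 43/2| < 53|u − 9|/(2·1) = (53/2)|u − 9|, which is < ε once |u − 9| < (2/53)ε.
Take δ = min(1, (2/53)ε). Then 0 < |u − 9| < δ forces both bounds, so |(5u - 2)/(u - 11) + 43/2| < ε.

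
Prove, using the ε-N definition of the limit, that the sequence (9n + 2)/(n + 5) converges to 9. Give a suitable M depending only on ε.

M = 43/ε

Suppose ε > 0. For n ≥ 1, |(9n + 2)/(n + 5) − 9| = |-43|/((n + 5)) = 43/((n + 5)).
Since n + 5 ≥ n for n ≥ 1, this is ≤ 43/(n) = 43/n.
So |(9n + 2)/(n + 5) − 9| < ε whenever n > 43/ε.
Take M = 43/ε. If n > M then |(9n + 2)/(n + 5) − 9| ≤ 43/n < ε.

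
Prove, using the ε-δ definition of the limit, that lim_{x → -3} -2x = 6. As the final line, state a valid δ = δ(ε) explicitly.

δ = ε/2

Suppose ε > 0. We need δ > 0 so that 0 < |x + 3| < δ implies |(-2x) − 6| < ε.
|(-2x) − 6| = |-2x - 6| = 2|x + 3|.
So 2|x + 3| < ε exactly when |x + 3| < ε/2.
Choosing δ = ε/2 gives |(-2x) − 6| = 2|x + 3| < ε whenever |x + 3| < δ.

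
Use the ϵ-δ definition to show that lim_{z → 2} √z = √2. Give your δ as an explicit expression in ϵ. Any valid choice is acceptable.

δ = min(2, √2·ϵ)

Let ϵ > 0. We want δ > 0 such that 0 < |z − 2| < δ implies |√z − √2| < ϵ.
Multiplying by the conjugate, |√z − √2| = |z − 2|/(√z + √2).
Restrict δ ≤ 2 so that |z − 2| < 2 forces z > 0, and then √z + √2 > √2.
Hence |√z − √2| < |z − 2|/√2, which is < ϵ once |z − 2| < √2·ϵ.
Take δ = min(2, √2·ϵ). If 0 < |z − 2| < δ then z > 0 and |√z − √2| < |z − 2|/√2 < ϵ.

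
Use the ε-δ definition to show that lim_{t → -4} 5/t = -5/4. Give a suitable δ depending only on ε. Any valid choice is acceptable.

Let ε > 0 be given. We seek δ > 0 such that 0 < |t + 4| < δ implies |5/t + 5/4| < ε.
|5/t + 5/4| = 5·|-4 − t|/(4·|t|) = 5|t + 4|/(4|t|).
Require δ ≤ 2 so that |t| > 4 − 2 = 2, hence 4|t| > 8.
Then |5/t + 5/4| < 5|t + 4|/8, which is < ε when |t + 4| < (8/5)ε.
Take δ = min(2, (8/5)ε). Then 0 < |t + 4| < δ gives both |t + 4| < 2 and |t + 4| < (8/5)ε, so |5/t + 5/4| < ε.

δ = min(2, (8/5)ε)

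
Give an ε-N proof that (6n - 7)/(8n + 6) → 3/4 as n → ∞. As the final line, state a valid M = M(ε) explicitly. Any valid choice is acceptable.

M = (23/16)/ε

Fix ε > 0. For n ≥ 1, |(6n - 7)/(8n + 6) − (3/4)| = |-92|/(8(8n + 6)) = 92/(8(8n + 6)).
Since 8n + 6 ≥ 8n for n ≥ 1, this is ≤ 92/(8·8n) = (23/16)/n.
So |(6n - 7)/(8n + 6) − (3/4)| < ε whenever n > (23/16)/ε.
Take M = (23/16)/ε. If n > M then |(6n - 7)/(8n + 6) − (3/4)| ≤ (23/16)/n < ε.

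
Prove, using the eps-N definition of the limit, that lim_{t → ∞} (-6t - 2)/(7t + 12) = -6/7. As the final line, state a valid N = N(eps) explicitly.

Let eps > 0 be given. We seek N > 0 such that t > N implies |(-6t - 2)/(7t + 12) + 6/7| < eps.
(-6t - 2)/(7t + 12) + 6/7 = (7(-6t - 2) − (-6)(7t + 12)) / (7(7t + 12)) = 58/(7(7t + 12)).
For t > 0 we have 7t + 12 > 7t, so |(-6t - 2)/(7t + 12) + 6/7| = 58/(7(7t + 12)) < 58/(7·7t) = (58/49)/t.
Thus |(-6t - 2)/(7t + 12) + 6/7| < eps whenever t > (58/49)/eps.
Take N = (58/49)/eps. If t > N then |(-6t - 2)/(7t + 12) + 6/7| < (58/49)/t < eps.

N = (58/49)/eps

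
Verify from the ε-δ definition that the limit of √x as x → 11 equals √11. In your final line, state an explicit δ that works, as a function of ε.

δ = min(11, √11·ε)

Fix ε > 0. We want δ > 0 such that 0 < |x − 11| < δ implies |√x − √11| < ε.
Rationalise: √x − √11 = (x − 11)/(√x + √11), so |√x − √11| = |x − 11|/(√x + √11).
Restrict δ ≤ 11 so that |x − 11| < 11 forces x > 0, and then √x + √11 > √11.
Hence |√x − √11| < |x − 11|/√11, which is < ε once |x − 11| < √11·ε.
Take δ = min(11, √11·ε). If 0 < |x − 11| < δ then x > 0 and |√x − √11| < |x − 11|/√11 < ε.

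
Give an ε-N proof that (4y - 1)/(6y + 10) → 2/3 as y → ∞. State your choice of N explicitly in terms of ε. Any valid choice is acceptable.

N = (23/18)/ε

Let ε > 0 be given. We seek N > 0 such that y > N implies |(4y - 1)/(6y + 10) − (2/3)| < ε.
(4y - 1)/(6y + 10) − (2/3) = (6(4y - 1) − 4(6y + 10)) / (6(6y + 10)) = -46/(6(6y + 10)).
For y > 0 we have 6y + 10 > 6y, so |(4y - 1)/(6y + 10) − (2/3)| = 46/(6(6y + 10)) < 46/(6·6y) = (23/18)/y.
Thus |(4y - 1)/(6y + 10) − (2/3)| < ε whenever y > (23/18)/ε.
Take N = (23/18)/ε. If y > N then |(4y - 1)/(6y + 10) − (2/3)| < (23/18)/y < ε.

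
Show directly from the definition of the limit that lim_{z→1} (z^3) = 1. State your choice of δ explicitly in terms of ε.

δ = min(1, ε/7)

Suppose ε > 0. We seek δ > 0 with 0 < |z − 1| < δ ⇒ |z^3 − 1| < ε.
Factor: z^3 − 1 = (z − 1)(z^2 + z + 1), so |z^3 − 1| = |z − 1|·|z^2 + z + 1|.
Impose δ ≤ 1 so that |z| < 2; then |z^2 + z + 1| ≤ 7.
Hence |z^3 − 1| ≤ 7|z − 1|, which is < ε once |z − 1| < ε/7.
Take δ = min(1, ε/7). If 0 < |z − 1| < δ then both bounds hold and |z^3 − 1| ≤ 7|z − 1| < 7·(ε/7) = ε.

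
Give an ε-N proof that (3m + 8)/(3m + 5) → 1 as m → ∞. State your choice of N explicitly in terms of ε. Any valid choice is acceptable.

Fix ε > 0. For m ≥ 1, |(3m + 8)/(3m + 5) − 1| = |9|/(3(3m + 5)) = 9/(3(3m + 5)).
Since 3m + 5 ≥ 3m for m ≥ 1, this is ≤ 9/(3·3m) = 1/m.
So |(3m + 8)/(3m + 5) − 1| < ε whenever m > 1/ε.
Take N = 1/ε. If m > N then |(3m + 8)/(3m + 5) − 1| ≤ 1/m < ε.

N = 1/ε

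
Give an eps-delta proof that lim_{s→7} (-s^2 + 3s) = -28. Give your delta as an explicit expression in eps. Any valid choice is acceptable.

Suppose eps > 0. We want delta > 0 such that 0 < |s − 7| < delta implies |(-s^2 + 3s) + 28| < eps.
(-s^2 + 3s) + 28 = -s^2 + 3s + 28 = (s − 7)(-s - 4).
So |(-s^2 + 3s) + 28| = |s − 7|·|-s - 4|.
Require delta ≤ 2. Then |s − 7| < 2 gives |s| < 9, and by the triangle inequality |-s - 4| ≤ 9 + 4 = 13.
Hence |(-s^2 + 3s) + 28| ≤ 13|s − 7| < eps provided |s − 7| < eps/13.
Choosing delta = min(2, eps/13) ensures both conditions, hence |(-s^2 + 3s) + 28| < eps.

delta = min(2, eps/13)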